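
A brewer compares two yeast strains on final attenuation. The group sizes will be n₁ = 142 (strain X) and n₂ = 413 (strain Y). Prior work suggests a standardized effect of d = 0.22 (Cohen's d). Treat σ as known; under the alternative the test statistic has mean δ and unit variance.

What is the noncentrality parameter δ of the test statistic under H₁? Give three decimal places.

δ ≈ 2.261

δ = d / √(1/n₁ + 1/n₂) = 0.22 / √(1/142 + 1/413) = 2.2615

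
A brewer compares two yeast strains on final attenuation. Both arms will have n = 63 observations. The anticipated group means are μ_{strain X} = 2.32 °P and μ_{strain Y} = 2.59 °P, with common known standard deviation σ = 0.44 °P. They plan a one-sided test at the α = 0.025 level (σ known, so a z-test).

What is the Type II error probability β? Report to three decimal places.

Standardized effect: d = |μ_{strain X} − μ_{strain Y}| / σ = |2.32 − 2.59| / 0.44 = 0.6136
Noncentrality parameter: δ = d·√(n/2) = 0.6136 × √(63/2) = 3.4440
Critical value for a one-sided test at α = 0.025: z_α = 1.960.
Power = P(Z > 1.960 − δ) = Φ(1.484) = 0.9311.
Type II error: β = 1 − power = 1 − 0.9311 = 0.0689.

β ≈ 0.069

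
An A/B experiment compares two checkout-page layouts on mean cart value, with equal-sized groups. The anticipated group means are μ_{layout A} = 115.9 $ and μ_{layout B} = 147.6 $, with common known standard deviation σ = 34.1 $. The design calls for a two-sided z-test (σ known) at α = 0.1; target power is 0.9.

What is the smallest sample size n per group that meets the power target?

n = 20 per group

Standardized effect: d = |μ_{layout A} − μ_{layout B}| / σ = |115.9 − 147.6| / 34.1 = 0.9296
For power 0.9 need Φ(δ − z_{0.05}) = 0.9, so δ = z_{0.05} + z_{0.10} = 1.645 + 1.282 = 2.926.
(The Φ(−δ − z_{α/2}) term is vanishingly small for δ > 0 and is dropped in the standard sample-size formula.)
δ = d·√(n/2) ⇒ n = 2(δ/d)² = 2 × (2.926 / 0.9296)² = 19.82.
Round up to the next whole unit.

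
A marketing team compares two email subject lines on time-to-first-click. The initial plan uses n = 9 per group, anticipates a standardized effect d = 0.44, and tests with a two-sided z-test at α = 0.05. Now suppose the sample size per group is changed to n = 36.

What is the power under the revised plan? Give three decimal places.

Power ≈ 0.463

With n = 36 per group: δ = d·√(n/2) = 0.44 × √(36/2) = 1.8668. Critical value z_{0.025} = 1.960.
Revised power = Φ(δ − 1.960) + Φ(−δ − 1.960) = Φ(-0.093) + Φ(-3.827) = 0.4629 + 0.0001 = 0.4629.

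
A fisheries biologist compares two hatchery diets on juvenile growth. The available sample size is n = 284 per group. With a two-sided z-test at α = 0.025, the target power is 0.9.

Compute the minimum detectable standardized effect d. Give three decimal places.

d ≈ 0.296

Required noncentrality: δ = z_{0.0125} + z_{0.10} = 2.241 + 1.282 = 3.523.
(Lower-tail contribution to power is negligible for δ > 0.)
δ = d·√(n/2) ⇒ d = δ/√(n/2) = 3.523/√(284/2) = 0.2956.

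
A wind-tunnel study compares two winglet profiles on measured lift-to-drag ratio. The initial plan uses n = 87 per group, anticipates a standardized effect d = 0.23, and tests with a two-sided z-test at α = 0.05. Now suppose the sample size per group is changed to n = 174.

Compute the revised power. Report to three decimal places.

Power ≈ 0.574

With n = 174 per group: δ = d·√(n/2) = 0.23 × √(174/2) = 2.1453. Critical value z_{0.025} = 1.960.
Revised power = Φ(δ − 1.960) + Φ(−δ − 1.960) = Φ(0.185) + Φ(-4.105) = 0.5735 + 0.0000 = 0.5735.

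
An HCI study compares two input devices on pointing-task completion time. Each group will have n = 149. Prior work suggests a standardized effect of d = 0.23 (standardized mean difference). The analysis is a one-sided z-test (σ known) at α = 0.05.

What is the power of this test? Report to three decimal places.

Power ≈ 0.633

Noncentrality parameter: δ = d·√(n/2) = 0.23 × √(149/2) = 1.9852
Critical value for a one-sided test at α = 0.05: z_α = 1.645.
Power = Φ(δ − 1.645) = Φ(0.340) = 0.6332.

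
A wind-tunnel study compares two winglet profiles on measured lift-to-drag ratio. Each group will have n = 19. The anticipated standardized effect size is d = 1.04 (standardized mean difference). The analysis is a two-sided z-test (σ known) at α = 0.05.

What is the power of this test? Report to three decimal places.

Noncentrality parameter: δ = d·√(n/2) = 1.04 × √(19/2) = 3.2055
Two-sided α = 0.05 → critical value z_{0.025} = 1.960.
Power = Φ(δ − 1.960) + Φ(−δ − 1.960) = Φ(1.246) + Φ(-5.165) = 0.8935 + 0.0000 = 0.8935.

Power ≈ 0.894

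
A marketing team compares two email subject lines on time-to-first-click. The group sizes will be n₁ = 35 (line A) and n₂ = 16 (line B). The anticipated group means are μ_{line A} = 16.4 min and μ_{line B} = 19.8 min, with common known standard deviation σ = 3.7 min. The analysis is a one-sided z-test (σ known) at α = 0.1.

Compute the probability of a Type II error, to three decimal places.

β ≈ 0.039

Standardized effect: d = |μ_{line A} − μ_{line B}| / σ = |16.4 − 19.8| / 3.7 = 0.9189
Noncentrality parameter: δ = d / √(1/n₁ + 1/n₂) = 0.9189 / √(1/35 + 1/16) = 3.0450
One-sided α = 0.1 → critical value z_{0.1} = 1.282.
Power = Φ(δ − 1.282) = Φ(1.763) = 0.9611.
Type II error: β = 1 − power = 1 − 0.9611 = 0.0389.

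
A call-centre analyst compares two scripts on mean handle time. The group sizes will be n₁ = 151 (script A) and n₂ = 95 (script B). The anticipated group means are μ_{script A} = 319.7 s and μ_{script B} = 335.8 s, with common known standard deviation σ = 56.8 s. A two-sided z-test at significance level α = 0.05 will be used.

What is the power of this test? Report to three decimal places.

Power ≈ 0.581

Standardized effect: d = |μ_{script A} − μ_{script B}| / σ = |319.7 − 335.8| / 56.8 = 0.2835
Noncentrality parameter: λ = d / √(1/n₁ + 1/n₂) = 0.2835 / √(1/151 + 1/95) = 2.1645
Critical value for a two-sided test at α = 0.05: z_{α/2} = 1.960.
Power = Φ(λ − 1.960) + Φ(−λ − 1.960) = Φ(0.205) + Φ(-4.124) = 0.5810 + 0.0000 = 0.5811.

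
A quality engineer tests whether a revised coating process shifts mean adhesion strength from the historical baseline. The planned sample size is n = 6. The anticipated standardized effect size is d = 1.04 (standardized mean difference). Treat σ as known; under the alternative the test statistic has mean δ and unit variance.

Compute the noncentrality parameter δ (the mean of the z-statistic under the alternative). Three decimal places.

δ ≈ 2.547

δ = d·√n = 1.04 × √6 = 2.5475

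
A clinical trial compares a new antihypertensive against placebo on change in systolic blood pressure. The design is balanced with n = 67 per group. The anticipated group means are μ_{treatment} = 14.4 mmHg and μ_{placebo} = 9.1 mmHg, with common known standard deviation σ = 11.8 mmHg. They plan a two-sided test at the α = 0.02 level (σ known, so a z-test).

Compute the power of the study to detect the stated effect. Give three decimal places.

Power ≈ 0.608

Standardized effect: d = |μ_{treatment} − μ_{placebo}| / σ = |14.4 − 9.1| / 11.8 = 0.4492
Noncentrality parameter: δ = d·√(n/2) = 0.4492 × √(67/2) = 2.5997
Two-sided α = 0.02 → critical value z_{0.01} = 2.326.
Power = Φ(δ − 2.326) + Φ(−δ − 2.326) = Φ(0.273) + Φ(-4.926) = 0.6077 + 0.0000 = 0.6077.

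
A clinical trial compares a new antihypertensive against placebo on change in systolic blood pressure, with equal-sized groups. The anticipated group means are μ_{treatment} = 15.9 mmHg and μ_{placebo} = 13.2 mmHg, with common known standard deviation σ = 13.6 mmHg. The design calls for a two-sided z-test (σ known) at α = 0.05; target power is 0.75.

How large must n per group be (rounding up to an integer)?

n = 353 per group

Standardized effect: d = |μ_{treatment} − μ_{placebo}| / σ = |15.9 − 13.2| / 13.6 = 0.1985
For power 0.75 need Φ(δ − z_{0.025}) = 0.75, so δ = z_{0.025} + z_{0.25} = 1.960 + 0.674 = 2.634.
(Ignoring the negligible lower-tail rejection probability gives the usual closed-form inversion.)
δ = d·√(n/2) ⇒ n = 2(δ/d)² = 2 × (2.634 / 0.1985)² = 352.18.
Round up to the next whole unit.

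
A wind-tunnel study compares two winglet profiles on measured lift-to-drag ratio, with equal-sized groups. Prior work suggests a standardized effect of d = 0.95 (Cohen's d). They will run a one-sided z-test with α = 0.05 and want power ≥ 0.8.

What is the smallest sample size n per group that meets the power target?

n = 14 per group

Set Φ(δ − 1.645) = 0.8; then δ − 1.645 = Φ⁻¹(0.8) = 0.842, giving δ = 2.486.
δ = d·√(n/2) ⇒ n = 2(δ/d)² = 2 × (2.486 / 0.95)² = 13.70.
Rounding up, n = 14 per group.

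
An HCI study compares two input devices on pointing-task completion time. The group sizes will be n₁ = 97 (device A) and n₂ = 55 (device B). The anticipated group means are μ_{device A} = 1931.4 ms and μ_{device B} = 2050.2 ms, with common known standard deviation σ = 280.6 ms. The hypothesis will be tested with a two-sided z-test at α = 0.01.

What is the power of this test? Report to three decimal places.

Power ≈ 0.473

Standardized effect: d = |μ_{device A} − μ_{device B}| / σ = |1931.4 − 2050.2| / 280.6 = 0.4234
Noncentrality parameter: δ = d / √(1/n₁ + 1/n₂) = 0.4234 / √(1/97 + 1/55) = 2.5083
Two-sided α = 0.01 → critical value z_{0.005} = 2.576.
Power = Φ(δ − 2.576) + Φ(−δ − 2.576) = Φ(-0.068) + Φ(-5.084) = 0.4731 + 0.0000 = 0.4731.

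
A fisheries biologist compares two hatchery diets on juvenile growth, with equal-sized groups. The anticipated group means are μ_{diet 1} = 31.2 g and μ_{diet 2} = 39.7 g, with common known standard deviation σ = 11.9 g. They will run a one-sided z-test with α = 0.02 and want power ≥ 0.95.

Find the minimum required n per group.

Standardized effect: d = |μ_{diet 1} − μ_{diet 2}| / σ = |31.2 − 39.7| / 11.9 = 0.7143
For power 0.95 need Φ(δ − z_{0.02}) = 0.95, so δ = z_{0.02} + z_{0.05} = 2.054 + 1.645 = 3.699.
δ = d·√(n/2) ⇒ n = 2(δ/d)² = 2 × (3.699 / 0.7143)² = 53.62.
Rounding up, n = 54 per group.

n = 54 per group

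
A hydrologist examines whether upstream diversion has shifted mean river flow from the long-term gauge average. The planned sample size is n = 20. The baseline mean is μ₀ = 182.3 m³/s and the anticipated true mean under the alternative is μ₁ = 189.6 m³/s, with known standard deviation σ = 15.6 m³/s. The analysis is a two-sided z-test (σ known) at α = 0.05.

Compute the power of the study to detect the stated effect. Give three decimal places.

Power ≈ 0.553

Standardized effect: d = |μ₁ − μ₀| / σ = |189.6 − 182.3| / 15.6 = 0.4679
Noncentrality parameter: δ = d·√n = 0.4679 × √20 = 2.0927
Critical value for a two-sided test at α = 0.05: z_{α/2} = 1.960.
Power = Φ(δ − 1.960) + Φ(−δ − 1.960) = Φ(0.133) + Φ(-4.053) = 0.5528 + 0.0000 = 0.5528.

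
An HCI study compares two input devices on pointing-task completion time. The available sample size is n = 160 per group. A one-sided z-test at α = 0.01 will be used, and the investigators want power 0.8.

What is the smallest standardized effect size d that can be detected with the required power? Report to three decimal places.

Need Φ(δ − 2.326) = 0.8, so δ = 2.326 + 0.842 = 3.168.
δ = d·√(n/2) ⇒ d = δ/√(n/2) = 3.168/√(160/2) = 0.3542.

d ≈ 0.354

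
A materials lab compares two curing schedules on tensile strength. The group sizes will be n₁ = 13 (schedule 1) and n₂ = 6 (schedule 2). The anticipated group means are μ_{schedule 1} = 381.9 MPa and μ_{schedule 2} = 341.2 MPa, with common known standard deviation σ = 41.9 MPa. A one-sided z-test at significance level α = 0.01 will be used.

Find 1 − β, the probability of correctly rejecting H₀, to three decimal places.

Power ≈ 0.360

Standardized effect: d = |μ_{schedule 1} − μ_{schedule 2}| / σ = |381.9 − 341.2| / 41.9 = 0.9714
Noncentrality parameter: δ = d / √(1/n₁ + 1/n₂) = 0.9714 / √(1/13 + 1/6) = 1.9681
One-sided α = 0.01 → critical value z_{0.01} = 2.326.
Power = P(Z > 2.326 − δ) = Φ(-0.358) = 0.3601.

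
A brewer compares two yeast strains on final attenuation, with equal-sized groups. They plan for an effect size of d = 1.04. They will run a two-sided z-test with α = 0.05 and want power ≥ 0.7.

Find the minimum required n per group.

n = 12 per group

Set Φ(δ − 1.960) = 0.7; then δ − 1.960 = Φ⁻¹(0.7) = 0.524, giving δ = 2.484.
(For δ > 0 the lower-tail rejection region contributes negligibly to power, so the one-term inversion is standard.)
δ = d·√(n/2) ⇒ n = 2(δ/d)² = 2 × (2.484 / 1.04)² = 11.41.
Rounding up, n = 12 per group.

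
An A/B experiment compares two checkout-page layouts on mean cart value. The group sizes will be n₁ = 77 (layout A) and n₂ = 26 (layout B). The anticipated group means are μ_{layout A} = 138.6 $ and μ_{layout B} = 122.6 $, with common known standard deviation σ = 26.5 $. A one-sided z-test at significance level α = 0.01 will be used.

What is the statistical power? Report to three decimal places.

Standardized effect: d = |μ_{layout A} − μ_{layout B}| / σ = |138.6 − 122.6| / 26.5 = 0.6038
Noncentrality parameter: δ = d / √(1/n₁ + 1/n₂) = 0.6038 / √(1/77 + 1/26) = 2.6619
One-sided α = 0.01 → critical value z_{0.01} = 2.326.
Power = Φ(δ − 2.326) = Φ(0.336) = 0.6314.

Power ≈ 0.631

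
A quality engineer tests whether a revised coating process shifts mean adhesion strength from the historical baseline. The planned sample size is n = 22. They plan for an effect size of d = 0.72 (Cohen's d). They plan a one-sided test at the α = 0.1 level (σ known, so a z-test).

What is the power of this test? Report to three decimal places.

Power ≈ 0.982

Noncentrality parameter: δ = d·√n = 0.72 × √22 = 3.3771
Critical value for a one-sided test at α = 0.1: z_α = 1.282.
Power = P(Z > 1.282 − δ) = Φ(2.096) = 0.9819.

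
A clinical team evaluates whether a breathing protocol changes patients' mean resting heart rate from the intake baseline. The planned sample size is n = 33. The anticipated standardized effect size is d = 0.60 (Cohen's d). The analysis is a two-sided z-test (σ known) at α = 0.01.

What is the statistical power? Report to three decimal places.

Power ≈ 0.808

Noncentrality parameter: δ = d·√n = 0.60 × √33 = 3.4467
Two-sided α = 0.01 → critical value z_{0.005} = 2.576.
Power = Φ(δ − 2.576) + Φ(−δ − 2.576) = Φ(0.871) + Φ(-6.023) = 0.8081 + 0.0000 = 0.8081.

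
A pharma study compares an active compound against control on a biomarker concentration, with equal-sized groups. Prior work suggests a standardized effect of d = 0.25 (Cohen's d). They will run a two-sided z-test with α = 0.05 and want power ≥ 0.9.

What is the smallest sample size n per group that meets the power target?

n = 337 per group

For power 0.9 need Φ(δ − z_{0.025}) = 0.9, so δ = z_{0.025} + z_{0.10} = 1.960 + 1.282 = 3.242.
(For δ > 0 the lower-tail rejection region contributes negligibly to power, so the one-term inversion is standard.)
δ = d·√(n/2) ⇒ n = 2(δ/d)² = 2 × (3.242 / 0.25)² = 336.24.
Round up to the next whole unit.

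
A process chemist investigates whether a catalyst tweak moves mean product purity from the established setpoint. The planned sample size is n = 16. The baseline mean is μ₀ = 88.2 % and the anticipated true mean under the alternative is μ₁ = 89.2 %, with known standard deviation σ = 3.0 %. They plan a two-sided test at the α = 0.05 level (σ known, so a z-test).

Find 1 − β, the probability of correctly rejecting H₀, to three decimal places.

Standardized effect: d = |μ₁ − μ₀| / σ = |89.2 − 88.2| / 3.0 = 0.3333
Noncentrality parameter: δ = d·√n = 0.3333 × √16 = 1.3333
Critical value for a two-sided test at α = 0.05: z_{α/2} = 1.960.
Power = Φ(δ − 1.960) + Φ(−δ − 1.960) = Φ(-0.627) + Φ(-3.293) = 0.2655 + 0.0005 = 0.2659.

Power ≈ 0.266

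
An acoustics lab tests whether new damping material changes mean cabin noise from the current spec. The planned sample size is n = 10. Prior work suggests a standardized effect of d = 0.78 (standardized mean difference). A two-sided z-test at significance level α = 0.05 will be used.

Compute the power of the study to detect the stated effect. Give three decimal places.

Noncentrality parameter: δ = d·√n = 0.78 × √10 = 2.4666
Critical value for a two-sided test at α = 0.05: z_{α/2} = 1.960.
Power = Φ(δ − 1.960) + Φ(−δ − 1.960) = Φ(0.507) + Φ(-4.427) = 0.6938 + 0.0000 = 0.6938.

Power ≈ 0.694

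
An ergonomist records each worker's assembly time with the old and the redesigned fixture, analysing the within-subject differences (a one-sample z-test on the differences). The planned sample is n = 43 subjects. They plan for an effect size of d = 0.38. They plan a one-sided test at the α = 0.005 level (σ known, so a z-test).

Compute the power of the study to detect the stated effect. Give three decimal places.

Power ≈ 0.467

Noncentrality parameter: δ = d·√n = 0.38 × √43 = 2.4918
One-sided α = 0.005 → critical value z_{0.005} = 2.576.
Power = P(Z > 2.576 − δ) = Φ(-0.084) = 0.4665.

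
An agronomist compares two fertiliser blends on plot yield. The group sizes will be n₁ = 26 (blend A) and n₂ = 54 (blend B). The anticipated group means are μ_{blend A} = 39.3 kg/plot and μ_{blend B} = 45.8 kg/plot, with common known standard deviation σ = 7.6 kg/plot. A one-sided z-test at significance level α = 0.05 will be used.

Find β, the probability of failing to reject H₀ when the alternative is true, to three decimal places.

β ≈ 0.026

Standardized effect: d = |μ_{blend A} − μ_{blend B}| / σ = |39.3 − 45.8| / 7.6 = 0.8553
Noncentrality parameter: δ = d / √(1/n₁ + 1/n₂) = 0.8553 / √(1/26 + 1/54) = 3.5829
Critical value for a one-sided test at α = 0.05: z_α = 1.645.
Power = Φ(δ − 1.645) = Φ(1.938) = 0.9737.
Type II error: β = 1 − power = 1 − 0.9737 = 0.0263.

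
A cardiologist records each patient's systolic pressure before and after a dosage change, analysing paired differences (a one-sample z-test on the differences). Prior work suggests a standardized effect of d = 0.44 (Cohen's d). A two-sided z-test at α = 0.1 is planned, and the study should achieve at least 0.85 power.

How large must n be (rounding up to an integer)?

n = 38

Set Φ(δ − 1.645) = 0.85; then δ − 1.645 = Φ⁻¹(0.85) = 1.036, giving δ = 2.681.
(The Φ(−δ − z_{α/2}) term is vanishingly small for δ > 0 and is dropped in the standard sample-size formula.)
δ = d·√n ⇒ n = (δ/d)² = (2.681 / 0.44)² = 37.13.
Round up to the next whole unit.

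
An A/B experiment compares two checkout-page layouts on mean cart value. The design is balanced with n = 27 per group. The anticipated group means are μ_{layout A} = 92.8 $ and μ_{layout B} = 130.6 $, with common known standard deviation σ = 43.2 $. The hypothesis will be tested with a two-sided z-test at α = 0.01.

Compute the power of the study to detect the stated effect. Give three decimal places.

Standardized effect: d = |μ_{layout A} − μ_{layout B}| / σ = |92.8 − 130.6| / 43.2 = 0.8750
Noncentrality parameter: δ = d·√(n/2) = 0.8750 × √(27/2) = 3.2150
Two-sided α = 0.01 → critical value z_{0.005} = 2.576.
Power = Φ(δ − 2.576) + Φ(−δ − 2.576) = Φ(0.639) + Φ(-5.791) = 0.7386 + 0.0000 = 0.7386.

Power ≈ 0.739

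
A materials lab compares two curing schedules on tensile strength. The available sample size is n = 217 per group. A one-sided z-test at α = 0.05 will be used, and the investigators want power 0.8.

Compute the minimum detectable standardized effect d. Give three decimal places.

d ≈ 0.239

Need Φ(δ − 1.645) = 0.8, so δ = 1.645 + 0.842 = 2.486.
δ = d·√(n/2) ⇒ d = δ/√(n/2) = 2.486/√(217/2) = 0.2387.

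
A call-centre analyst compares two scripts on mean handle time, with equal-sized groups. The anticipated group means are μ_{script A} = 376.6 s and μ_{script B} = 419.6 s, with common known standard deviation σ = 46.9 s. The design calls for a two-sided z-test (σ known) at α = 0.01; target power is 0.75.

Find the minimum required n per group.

Standardized effect: d = |μ_{script A} − μ_{script B}| / σ = |376.6 − 419.6| / 46.9 = 0.9168
For power 0.75 need Φ(δ − z_{0.005}) = 0.75, so δ = z_{0.005} + z_{0.25} = 2.576 + 0.674 = 3.250.
(The Φ(−δ − z_{α/2}) term is vanishingly small for δ > 0 and is dropped in the standard sample-size formula.)
δ = d·√(n/2) ⇒ n = 2(δ/d)² = 2 × (3.250 / 0.9168)² = 25.14.
Rounding up, n = 26 per group.

n = 26 per group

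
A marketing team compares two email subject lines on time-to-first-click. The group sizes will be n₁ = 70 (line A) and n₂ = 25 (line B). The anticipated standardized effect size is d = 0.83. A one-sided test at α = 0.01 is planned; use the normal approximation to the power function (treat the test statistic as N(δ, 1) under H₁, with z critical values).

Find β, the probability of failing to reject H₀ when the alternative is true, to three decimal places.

β ≈ 0.108

Noncentrality parameter: δ = d / √(1/n₁ + 1/n₂) = 0.83 / √(1/70 + 1/25) = 3.5623
One-sided α = 0.01 → critical value z_{0.01} = 2.326.
Power = Φ(δ − 2.326) = Φ(1.236) = 0.8918.
Type II error: β = 1 − power = 1 − 0.8918 = 0.1082.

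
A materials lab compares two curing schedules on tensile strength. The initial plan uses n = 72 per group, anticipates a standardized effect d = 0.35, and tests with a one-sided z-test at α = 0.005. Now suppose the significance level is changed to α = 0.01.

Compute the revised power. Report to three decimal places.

Power ≈ 0.410

δ = d·√(n/2) = 0.35 × √(72/2) = 2.1000 (unchanged). New critical value: z_{0.01} = 2.326.
Revised power = P(Z > 2.326 − δ) = Φ(-0.226) = 0.4105.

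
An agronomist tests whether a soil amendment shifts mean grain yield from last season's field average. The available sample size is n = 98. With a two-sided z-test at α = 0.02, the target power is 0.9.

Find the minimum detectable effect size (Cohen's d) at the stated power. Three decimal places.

Need Φ(δ − 2.326) = 0.9, so δ = 2.326 + 1.282 = 3.608.
(The second rejection-region term Φ(−δ − z_{α/2}) is negligible and dropped.)
δ = d·√n ⇒ d = δ/√n = 3.608/√98 = 0.3645.

d ≈ 0.364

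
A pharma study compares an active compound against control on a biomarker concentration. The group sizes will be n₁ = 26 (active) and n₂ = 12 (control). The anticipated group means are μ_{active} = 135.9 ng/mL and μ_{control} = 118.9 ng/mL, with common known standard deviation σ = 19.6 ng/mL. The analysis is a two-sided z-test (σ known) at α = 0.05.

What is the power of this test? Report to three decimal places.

Power ≈ 0.700

Standardized effect: d = |μ_{active} − μ_{control}| / σ = |135.9 − 118.9| / 19.6 = 0.8673
Noncentrality parameter: δ = d / √(1/n₁ + 1/n₂) = 0.8673 / √(1/26 + 1/12) = 2.4853
Two-sided α = 0.05 → critical value z_{0.025} = 1.960.
Power = Φ(δ − 1.960) + Φ(−δ − 1.960) = Φ(0.525) + Φ(-4.445) = 0.7003 + 0.0000 = 0.7003.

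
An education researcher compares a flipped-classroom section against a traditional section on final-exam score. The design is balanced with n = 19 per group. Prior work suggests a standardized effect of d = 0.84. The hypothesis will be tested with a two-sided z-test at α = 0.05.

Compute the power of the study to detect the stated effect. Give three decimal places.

Noncentrality parameter: δ = d·√(n/2) = 0.84 × √(19/2) = 2.5891
Two-sided α = 0.05 → critical value z_{0.025} = 1.960.
Power = Φ(δ − 1.960) + Φ(−δ − 1.960) = Φ(0.629) + Φ(-4.549) = 0.7354 + 0.0000 = 0.7354.

Power ≈ 0.735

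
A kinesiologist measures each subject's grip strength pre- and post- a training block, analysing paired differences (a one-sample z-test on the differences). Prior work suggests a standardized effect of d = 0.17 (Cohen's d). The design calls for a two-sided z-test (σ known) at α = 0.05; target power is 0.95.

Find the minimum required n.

n = 450

Set Φ(δ − 1.960) = 0.95; then δ − 1.960 = Φ⁻¹(0.95) = 1.645, giving δ = 3.605.
(For δ > 0 the lower-tail rejection region contributes negligibly to power, so the one-term inversion is standard.)
δ = d·√n ⇒ n = (δ/d)² = (3.605 / 0.17)² = 449.64.
Rounding up, n = 450.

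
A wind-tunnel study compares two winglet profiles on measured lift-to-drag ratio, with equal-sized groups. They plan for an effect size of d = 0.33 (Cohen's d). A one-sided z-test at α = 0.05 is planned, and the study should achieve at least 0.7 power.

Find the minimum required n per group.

n = 87 per group

Set Φ(δ − 1.645) = 0.7; then δ − 1.645 = Φ⁻¹(0.7) = 0.524, giving δ = 2.169.
δ = d·√(n/2) ⇒ n = 2(δ/d)² = 2 × (2.169 / 0.33)² = 86.42.
Rounding up, n = 87 per group.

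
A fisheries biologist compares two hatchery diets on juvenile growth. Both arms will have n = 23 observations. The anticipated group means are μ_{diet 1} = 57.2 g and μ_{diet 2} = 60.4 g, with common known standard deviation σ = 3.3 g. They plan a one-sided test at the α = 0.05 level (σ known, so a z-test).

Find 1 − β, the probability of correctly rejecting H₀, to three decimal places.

Standardized effect: d = |μ_{diet 1} − μ_{diet 2}| / σ = |57.2 − 60.4| / 3.3 = 0.9697
Noncentrality parameter: δ = d·√(n/2) = 0.9697 × √(23/2) = 3.2884
Critical value for a one-sided test at α = 0.05: z_α = 1.645.
Power = Φ(δ − 1.645) = Φ(1.644) = 0.9499.

Power ≈ 0.950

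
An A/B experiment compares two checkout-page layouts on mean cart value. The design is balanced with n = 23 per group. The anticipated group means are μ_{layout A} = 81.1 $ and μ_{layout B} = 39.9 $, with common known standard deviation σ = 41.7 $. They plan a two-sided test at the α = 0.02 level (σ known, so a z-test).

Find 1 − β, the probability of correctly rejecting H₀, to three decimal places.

Power ≈ 0.847

Standardized effect: d = |μ_{layout A} − μ_{layout B}| / σ = |81.1 − 39.9| / 41.7 = 0.9880
Noncentrality parameter: δ = d·√(n/2) = 0.9880 × √(23/2) = 3.3505
Critical value for a two-sided test at α = 0.02: z_{α/2} = 2.326.
Power = Φ(δ − 2.326) + Φ(−δ − 2.326) = Φ(1.024) + Φ(-5.677) = 0.8471 + 0.0000 = 0.8471.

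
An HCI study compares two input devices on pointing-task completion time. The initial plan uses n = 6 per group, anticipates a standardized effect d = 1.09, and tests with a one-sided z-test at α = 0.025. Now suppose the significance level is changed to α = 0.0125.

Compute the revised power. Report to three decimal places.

Power ≈ 0.362

δ = d·√(n/2) = 1.09 × √(6/2) = 1.8879 (unchanged). New critical value: z_{0.0125} = 2.241.
Revised power = P(Z > 2.241 − δ) = Φ(-0.353) = 0.3619.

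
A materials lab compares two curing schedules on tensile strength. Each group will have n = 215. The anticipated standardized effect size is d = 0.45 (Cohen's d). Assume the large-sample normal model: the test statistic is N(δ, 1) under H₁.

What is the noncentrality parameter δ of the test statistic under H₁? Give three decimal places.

δ ≈ 4.666

The noncentrality parameter scales effect size by the design's sample-size factor: δ = d·√(n/2) = 0.45 × √(215/2) = 4.6657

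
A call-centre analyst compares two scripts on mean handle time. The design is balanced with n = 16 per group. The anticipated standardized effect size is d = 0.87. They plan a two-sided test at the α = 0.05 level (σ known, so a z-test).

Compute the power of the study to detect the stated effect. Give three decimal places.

Power ≈ 0.692

Noncentrality parameter: λ = d·√(n/2) = 0.87 × √(16/2) = 2.4607
Two-sided α = 0.05 → critical value z_{0.025} = 1.960.
Power = Φ(λ − 1.960) + Φ(−λ − 1.960) = Φ(0.501) + Φ(-4.421) = 0.6917 + 0.0000 = 0.6917.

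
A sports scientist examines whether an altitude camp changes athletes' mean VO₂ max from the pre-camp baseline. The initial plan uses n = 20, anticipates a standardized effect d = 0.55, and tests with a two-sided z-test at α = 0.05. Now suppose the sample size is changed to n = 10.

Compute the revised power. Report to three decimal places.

Power ≈ 0.413

With n = 10: δ = d·√n = 0.55 × √10 = 1.7393. Critical value z_{0.025} = 1.960.
Revised power = Φ(δ − 1.960) + Φ(−δ − 1.960) = Φ(-0.221) + Φ(-3.699) = 0.4127 + 0.0001 = 0.4128.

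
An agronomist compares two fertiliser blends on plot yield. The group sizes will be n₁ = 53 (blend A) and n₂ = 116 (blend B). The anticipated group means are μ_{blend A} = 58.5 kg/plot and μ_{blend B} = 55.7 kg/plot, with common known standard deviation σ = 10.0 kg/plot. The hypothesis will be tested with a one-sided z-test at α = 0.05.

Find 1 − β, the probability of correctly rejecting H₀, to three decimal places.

Standardized effect: d = |μ_{blend A} − μ_{blend B}| / σ = |58.5 − 55.7| / 10.0 = 0.2800
Noncentrality parameter: δ = d / √(1/n₁ + 1/n₂) = 0.2800 / √(1/53 + 1/116) = 1.6888
One-sided α = 0.05 → critical value z_{0.05} = 1.645.
Power = Φ(δ − 1.645) = Φ(0.044) = 0.5175.

Power ≈ 0.518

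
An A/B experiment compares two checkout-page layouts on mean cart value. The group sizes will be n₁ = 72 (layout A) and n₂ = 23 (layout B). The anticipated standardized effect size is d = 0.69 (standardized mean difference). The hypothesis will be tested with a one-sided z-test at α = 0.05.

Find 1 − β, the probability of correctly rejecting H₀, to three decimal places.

Noncentrality parameter: δ = d / √(1/n₁ + 1/n₂) = 0.69 / √(1/72 + 1/23) = 2.8808
One-sided α = 0.05 → critical value z_{0.05} = 1.645.
Power = Φ(δ − 1.645) = Φ(1.236) = 0.8918.

Power ≈ 0.892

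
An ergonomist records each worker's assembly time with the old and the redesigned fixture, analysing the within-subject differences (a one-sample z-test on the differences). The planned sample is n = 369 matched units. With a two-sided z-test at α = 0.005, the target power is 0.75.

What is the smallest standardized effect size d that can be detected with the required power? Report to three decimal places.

Required noncentrality: δ = z_{0.0025} + z_{0.25} = 2.807 + 0.674 = 3.482.
(Lower-tail contribution to power is negligible for δ > 0.)
δ = d·√n ⇒ d = δ/√n = 3.482/√369 = 0.1812.

d ≈ 0.181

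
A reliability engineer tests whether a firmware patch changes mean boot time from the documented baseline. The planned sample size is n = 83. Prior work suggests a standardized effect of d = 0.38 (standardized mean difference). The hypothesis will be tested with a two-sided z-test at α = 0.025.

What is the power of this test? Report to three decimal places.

Noncentrality parameter: δ = d·√n = 0.38 × √83 = 3.4620
Critical value for a two-sided test at α = 0.025: z_{α/2} = 2.241.
Power = Φ(δ − 2.241) + Φ(−δ − 2.241) = Φ(1.221) + Φ(-5.703) = 0.8889 + 0.0000 = 0.8889.

Power ≈ 0.889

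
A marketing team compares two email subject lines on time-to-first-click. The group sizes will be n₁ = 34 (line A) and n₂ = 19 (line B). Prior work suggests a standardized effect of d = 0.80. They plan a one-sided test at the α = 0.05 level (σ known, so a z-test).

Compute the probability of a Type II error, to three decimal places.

Noncentrality parameter: δ = d / √(1/n₁ + 1/n₂) = 0.80 / √(1/34 + 1/19) = 2.7930
Critical value for a one-sided test at α = 0.05: z_α = 1.645.
Power = P(Z > 1.645 − δ) = Φ(1.148) = 0.8745.
Type II error: β = 1 − power = 1 − 0.8745 = 0.1255.

β ≈ 0.125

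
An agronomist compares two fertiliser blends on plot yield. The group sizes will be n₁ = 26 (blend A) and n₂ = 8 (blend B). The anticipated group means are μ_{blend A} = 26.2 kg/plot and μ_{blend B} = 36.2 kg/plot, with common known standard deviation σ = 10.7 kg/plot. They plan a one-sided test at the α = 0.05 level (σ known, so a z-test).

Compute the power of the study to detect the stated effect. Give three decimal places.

Power ≈ 0.748

Standardized effect: d = |μ_{blend A} − μ_{blend B}| / σ = |26.2 − 36.2| / 10.7 = 0.9346
Noncentrality parameter: δ = d / √(1/n₁ + 1/n₂) = 0.9346 / √(1/26 + 1/8) = 2.3116
Critical value for a one-sided test at α = 0.05: z_α = 1.645.
Power = P(Z > 1.645 − δ) = Φ(0.667) = 0.7475.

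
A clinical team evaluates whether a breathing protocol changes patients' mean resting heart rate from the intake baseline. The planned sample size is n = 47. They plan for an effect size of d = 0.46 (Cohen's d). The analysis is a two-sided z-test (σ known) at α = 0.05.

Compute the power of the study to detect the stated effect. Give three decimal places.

Power ≈ 0.884

Noncentrality parameter: δ = d·√n = 0.46 × √47 = 3.1536
Two-sided α = 0.05 → critical value z_{0.025} = 1.960.
Power = Φ(δ − 1.960) + Φ(−δ − 1.960) = Φ(1.194) + Φ(-5.114) = 0.8837 + 0.0000 = 0.8837.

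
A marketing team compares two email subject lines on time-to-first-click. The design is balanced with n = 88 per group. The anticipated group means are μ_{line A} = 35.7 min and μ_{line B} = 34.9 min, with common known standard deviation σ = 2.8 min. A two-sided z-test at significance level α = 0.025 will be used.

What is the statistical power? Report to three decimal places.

Standardized effect: d = |μ_{line A} − μ_{line B}| / σ = |35.7 − 34.9| / 2.8 = 0.2857
Noncentrality parameter: δ = d·√(n/2) = 0.2857 × √(88/2) = 1.8952
Critical value for a two-sided test at α = 0.025: z_{α/2} = 2.241.
Power = Φ(δ − 2.241) + Φ(−δ − 2.241) = Φ(-0.346) + Φ(-4.137) = 0.3646 + 0.0000 = 0.3646.

Power ≈ 0.365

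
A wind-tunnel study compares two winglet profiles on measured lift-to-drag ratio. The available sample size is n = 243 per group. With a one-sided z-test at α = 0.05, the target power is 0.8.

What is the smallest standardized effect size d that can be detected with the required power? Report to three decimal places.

Need Φ(δ − 1.645) = 0.8, so δ = 1.645 + 0.842 = 2.486.
δ = d·√(n/2) ⇒ d = δ/√(n/2) = 2.486/√(243/2) = 0.2256.

d ≈ 0.226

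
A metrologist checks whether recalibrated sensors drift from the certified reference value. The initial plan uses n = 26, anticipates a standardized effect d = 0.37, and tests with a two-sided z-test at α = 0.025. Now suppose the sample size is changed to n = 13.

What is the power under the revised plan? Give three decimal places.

With n = 13: δ = d·√n = 0.37 × √13 = 1.3341. Critical value z_{0.0125} = 2.241.
Revised power = Φ(δ − 2.241) + Φ(−δ − 2.241) = Φ(-0.907) + Φ(-3.575) = 0.1821 + 0.0002 = 0.1823.

Power ≈ 0.182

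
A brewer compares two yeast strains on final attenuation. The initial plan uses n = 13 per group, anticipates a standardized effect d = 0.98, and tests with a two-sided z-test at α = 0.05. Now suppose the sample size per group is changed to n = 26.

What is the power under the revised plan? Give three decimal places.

Power ≈ 0.942

With n = 26 per group: δ = d·√(n/2) = 0.98 × √(26/2) = 3.5334. Critical value z_{0.025} = 1.960.
Revised power = Φ(δ − 1.960) + Φ(−δ − 1.960) = Φ(1.573) + Φ(-5.493) = 0.9422 + 0.0000 = 0.9422.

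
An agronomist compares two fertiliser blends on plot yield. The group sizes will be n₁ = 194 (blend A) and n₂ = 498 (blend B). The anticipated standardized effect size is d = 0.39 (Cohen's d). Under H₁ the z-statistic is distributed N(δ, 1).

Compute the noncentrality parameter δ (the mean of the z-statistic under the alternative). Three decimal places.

δ = d / √(1/n₁ + 1/n₂) = 0.39 / √(1/194 + 1/498) = 4.6082

δ ≈ 4.608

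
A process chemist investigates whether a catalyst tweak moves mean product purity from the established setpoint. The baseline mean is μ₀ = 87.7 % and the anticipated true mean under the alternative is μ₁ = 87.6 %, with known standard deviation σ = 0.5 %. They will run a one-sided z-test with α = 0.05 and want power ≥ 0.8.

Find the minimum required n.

n = 155

Standardized effect: d = |μ₁ − μ₀| / σ = |87.6 − 87.7| / 0.5 = 0.2000
Set Φ(δ − 1.645) = 0.8; then δ − 1.645 = Φ⁻¹(0.8) = 0.842, giving δ = 2.486.
δ = d·√n ⇒ n = (δ/d)² = (2.486 / 0.2000)² = 154.56.
Rounding up, n = 155.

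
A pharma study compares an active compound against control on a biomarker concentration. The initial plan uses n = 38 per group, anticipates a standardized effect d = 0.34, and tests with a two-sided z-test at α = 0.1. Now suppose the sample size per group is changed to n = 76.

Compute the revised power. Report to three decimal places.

Power ≈ 0.674

With n = 76 per group: δ = d·√(n/2) = 0.34 × √(76/2) = 2.0959. Critical value z_{0.05} = 1.645.
Revised power = Φ(δ − 1.645) + Φ(−δ − 1.645) = Φ(0.451) + Φ(-3.741) = 0.6740 + 0.0001 = 0.6741.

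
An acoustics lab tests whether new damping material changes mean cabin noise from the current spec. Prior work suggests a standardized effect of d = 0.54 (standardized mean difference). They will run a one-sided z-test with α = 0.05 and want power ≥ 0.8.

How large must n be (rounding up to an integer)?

For power 0.8 need Φ(δ − z_{0.05}) = 0.8, so δ = z_{0.05} + z_{0.20} = 1.645 + 0.842 = 2.486.
δ = d·√n ⇒ n = (δ/d)² = (2.486 / 0.54)² = 21.20.
Rounding up, n = 22.

n = 22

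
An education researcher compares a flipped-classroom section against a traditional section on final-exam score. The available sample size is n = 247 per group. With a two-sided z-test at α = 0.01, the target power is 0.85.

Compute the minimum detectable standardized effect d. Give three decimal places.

d ≈ 0.325

Required noncentrality: δ = z_{0.005} + z_{0.15} = 2.576 + 1.036 = 3.612.
(The second rejection-region term Φ(−δ − z_{α/2}) is negligible and dropped.)
δ = d·√(n/2) ⇒ d = δ/√(n/2) = 3.612/√(247/2) = 0.3250.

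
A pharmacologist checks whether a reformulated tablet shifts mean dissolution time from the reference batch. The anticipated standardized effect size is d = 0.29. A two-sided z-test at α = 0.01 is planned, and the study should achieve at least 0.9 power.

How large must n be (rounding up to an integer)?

For power 0.9 need Φ(δ − z_{0.005}) = 0.9, so δ = z_{0.005} + z_{0.10} = 2.576 + 1.282 = 3.857.
(For δ > 0 the lower-tail rejection region contributes negligibly to power, so the one-term inversion is standard.)
δ = d·√n ⇒ n = (δ/d)² = (3.857 / 0.29)² = 176.92.
Round up to the next whole unit.

n = 177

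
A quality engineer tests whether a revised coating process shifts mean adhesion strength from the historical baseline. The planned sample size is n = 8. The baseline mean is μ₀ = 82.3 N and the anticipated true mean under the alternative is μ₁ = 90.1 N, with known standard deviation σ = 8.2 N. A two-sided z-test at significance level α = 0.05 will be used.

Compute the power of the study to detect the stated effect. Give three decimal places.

Standardized effect: d = |μ₁ − μ₀| / σ = |90.1 − 82.3| / 8.2 = 0.9512
Noncentrality parameter: δ = d·√n = 0.9512 × √8 = 2.6905
Two-sided α = 0.05 → critical value z_{0.025} = 1.960.
Power = Φ(δ − 1.960) + Φ(−δ − 1.960) = Φ(0.730) + Φ(-4.650) = 0.7675 + 0.0000 = 0.7675.

Power ≈ 0.767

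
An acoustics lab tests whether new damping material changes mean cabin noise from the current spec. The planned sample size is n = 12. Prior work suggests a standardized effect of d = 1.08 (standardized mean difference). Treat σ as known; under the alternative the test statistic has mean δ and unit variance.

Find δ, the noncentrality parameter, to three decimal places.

δ ≈ 3.741

δ = d·√n = 1.08 × √12 = 3.7412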